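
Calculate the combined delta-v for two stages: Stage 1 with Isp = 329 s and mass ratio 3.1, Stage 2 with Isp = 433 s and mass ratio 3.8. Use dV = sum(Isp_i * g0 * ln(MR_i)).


dV1 = 329 * 9.81 * ln(3.1) = 3651.6 m/s
dV2 = 433 * 9.81 * ln(3.8) = 5670.7 m/s
Total dV = 3651.6 + 5670.7 = 9322.3 m/s ~ 9322 m/s

9322 m/s


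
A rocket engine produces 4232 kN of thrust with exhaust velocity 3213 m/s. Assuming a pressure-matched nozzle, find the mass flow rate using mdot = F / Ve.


mdot = F / Ve = 4232000 / 3213 = 1317.1 kg/s

1317.1 kg/s


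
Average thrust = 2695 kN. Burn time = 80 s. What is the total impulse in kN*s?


It = 2695 * 80 = 215600 kN*s

215600 kN*s


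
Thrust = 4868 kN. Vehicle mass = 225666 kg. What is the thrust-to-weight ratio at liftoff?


TWR = 4868000 / (225666 * 9.81) = 2.2

2.2


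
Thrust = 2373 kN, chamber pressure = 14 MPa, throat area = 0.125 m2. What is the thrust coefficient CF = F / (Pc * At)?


CF = 2373000 / (14e6 * 0.125) = 1.36

1.36


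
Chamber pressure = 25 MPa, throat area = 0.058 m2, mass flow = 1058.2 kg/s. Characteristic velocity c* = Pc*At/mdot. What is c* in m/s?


c* = 25e6 * 0.058 / 1058.2 = 1370 m/s

1370 m/s


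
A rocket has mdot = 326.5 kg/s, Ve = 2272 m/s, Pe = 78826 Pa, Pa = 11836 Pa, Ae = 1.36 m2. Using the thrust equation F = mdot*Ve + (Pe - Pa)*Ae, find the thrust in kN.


F = 326.5 * 2272 + (78826 - 11836) * 1.36 = 832914.0 N = 832.9 kN

832.9 kN


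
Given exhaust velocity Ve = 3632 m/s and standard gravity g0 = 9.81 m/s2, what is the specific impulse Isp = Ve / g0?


Isp = Ve / g0 = 3632 / 9.81 = 370.2 s

370.2 s


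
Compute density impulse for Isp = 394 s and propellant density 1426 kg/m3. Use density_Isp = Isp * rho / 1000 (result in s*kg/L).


rho*Isp = 394 * 1426 / 1000 = 562 s*kg/L

562 s*kg/L


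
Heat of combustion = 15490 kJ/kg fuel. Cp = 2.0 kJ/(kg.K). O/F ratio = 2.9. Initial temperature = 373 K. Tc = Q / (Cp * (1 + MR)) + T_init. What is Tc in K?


Tc = 15490 / (2.0 * (1 + 2.9)) + 373 = 2359 K

2359 K


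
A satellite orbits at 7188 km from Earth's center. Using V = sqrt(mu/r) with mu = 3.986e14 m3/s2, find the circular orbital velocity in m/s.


V = sqrt(3.986e14 / 7188000) = 7447 m/s

7447 m/s


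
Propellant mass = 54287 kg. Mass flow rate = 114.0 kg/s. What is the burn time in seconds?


tb = 54287 / 114.0 = 476.2 s

476.2 s


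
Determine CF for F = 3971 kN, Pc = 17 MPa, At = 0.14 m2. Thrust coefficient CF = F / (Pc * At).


CF = 3971000 / (17e6 * 0.14) = 1.67

1.67


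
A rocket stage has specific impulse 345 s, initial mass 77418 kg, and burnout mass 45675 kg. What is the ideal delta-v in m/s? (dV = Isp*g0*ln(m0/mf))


Ve = 345 * 9.81 = 3384.45 m/s
dV = 3384.45 * ln(77418/45675) = 1786 m/s

1786 m/s


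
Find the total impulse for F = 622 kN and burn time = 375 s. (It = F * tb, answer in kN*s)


It = 622 * 375 = 233250 kN*s

233250 kN*s


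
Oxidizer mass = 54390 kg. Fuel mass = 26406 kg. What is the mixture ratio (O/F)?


MR = 54390 / 26406 = 2.06

2.06


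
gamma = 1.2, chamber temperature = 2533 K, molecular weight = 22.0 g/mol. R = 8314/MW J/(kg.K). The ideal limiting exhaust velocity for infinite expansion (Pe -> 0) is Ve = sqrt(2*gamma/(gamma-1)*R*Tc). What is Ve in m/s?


R = 8314 / 22.0 = 377.91 J/(kg.K)
Ve = sqrt(2 * 1.2 / (1.2 - 1) * 377.91 * 2533) = 3389 m/s

3389 m/s


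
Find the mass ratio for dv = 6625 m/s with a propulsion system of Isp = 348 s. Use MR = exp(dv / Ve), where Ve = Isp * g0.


Ve = 348 * 9.81 = 3413.88 m/s
MR = exp(6625 / 3413.88) = 6.963

6.963


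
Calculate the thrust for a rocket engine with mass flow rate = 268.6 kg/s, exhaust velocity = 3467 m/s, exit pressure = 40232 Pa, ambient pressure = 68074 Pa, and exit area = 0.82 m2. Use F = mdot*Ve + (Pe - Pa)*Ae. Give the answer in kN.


F = 268.6 * 3467 + (40232 - 68074) * 0.82 = 908406.0 N = 908.4 kN

908.4 kN


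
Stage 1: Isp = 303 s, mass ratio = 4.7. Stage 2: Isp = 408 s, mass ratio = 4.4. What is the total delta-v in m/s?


dV1 = 303 * 9.81 * ln(4.7) = 4600.0 m/s
dV2 = 408 * 9.81 * ln(4.4) = 5930.1 m/s
Total dV = 4600.0 + 5930.1 = 10530.1 m/s ~ 10530 m/s

10530 m/s


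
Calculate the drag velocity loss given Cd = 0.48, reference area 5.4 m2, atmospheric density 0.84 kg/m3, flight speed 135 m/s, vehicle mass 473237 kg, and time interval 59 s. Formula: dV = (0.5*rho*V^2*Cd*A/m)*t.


D = 0.5 * 0.84 * 135^2 * 0.48 * 5.4 = 19840.46 N
a = 19840.46 / 473237 = 0.0419 m/s2
dV = 0.0419 * 59 = 2.5 m/s

2.5 m/s


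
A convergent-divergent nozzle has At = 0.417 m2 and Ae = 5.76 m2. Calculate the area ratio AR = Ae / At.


AR = 5.76 / 0.417 = 13.8

13.8


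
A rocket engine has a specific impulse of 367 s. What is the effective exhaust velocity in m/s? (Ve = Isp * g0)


Ve = Isp * g0 = 367 * 9.81 = 3600.3 m/s

3600.3 m/s


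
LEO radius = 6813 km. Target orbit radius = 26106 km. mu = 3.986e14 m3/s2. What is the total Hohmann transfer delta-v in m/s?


V1 = sqrt(mu/r1) = 7648.91 m/s
dV1 = V1*(sqrt(2*r2/(r1+r2)) - 1) = 1984.09 m/s
V2 = sqrt(mu/r2) = 3907.5 m/s
dV2 = V2*(1 - sqrt(2*r1/(r1+r2))) = 1393.53 m/s
Total dV = 3378 m/s

3378 m/s


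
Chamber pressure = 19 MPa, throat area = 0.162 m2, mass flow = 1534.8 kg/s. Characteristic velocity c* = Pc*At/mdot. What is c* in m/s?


c* = 19e6 * 0.162 / 1534.8 = 2005 m/s

2005 m/s


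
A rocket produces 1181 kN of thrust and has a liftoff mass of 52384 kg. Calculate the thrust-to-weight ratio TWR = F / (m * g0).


TWR = 1181000 / (52384 * 9.81) = 2.3

2.3


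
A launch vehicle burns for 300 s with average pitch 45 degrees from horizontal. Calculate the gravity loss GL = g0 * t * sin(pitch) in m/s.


GL = 9.81 * 300 * sin(45 deg) = 2081 m/s

2081 m/s


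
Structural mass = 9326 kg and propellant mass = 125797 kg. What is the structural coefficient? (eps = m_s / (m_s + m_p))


eps = 9326 / (9326 + 125797) = 0.069

0.069


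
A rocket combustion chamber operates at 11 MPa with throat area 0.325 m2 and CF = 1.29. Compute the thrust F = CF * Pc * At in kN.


F = 1.29 * 11e6 * 0.325 = 4.6118e+06 N = 4611.8 kN

4611.8 kN


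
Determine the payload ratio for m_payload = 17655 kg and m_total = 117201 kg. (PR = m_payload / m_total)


PR = 17655 / 117201 = 0.1506

0.1506


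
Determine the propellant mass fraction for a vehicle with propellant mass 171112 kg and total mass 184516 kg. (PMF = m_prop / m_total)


PMF = 171112 / 184516 = 0.927

0.927


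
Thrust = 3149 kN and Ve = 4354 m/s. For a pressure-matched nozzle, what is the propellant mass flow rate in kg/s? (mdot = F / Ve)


mdot = F / Ve = 3149000 / 4354 = 723.2 kg/s

723.2 kg/s


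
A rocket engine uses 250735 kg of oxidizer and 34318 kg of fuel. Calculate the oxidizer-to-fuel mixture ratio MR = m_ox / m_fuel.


MR = 250735 / 34318 = 7.31

7.31


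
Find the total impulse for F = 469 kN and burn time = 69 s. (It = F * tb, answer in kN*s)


It = 469 * 69 = 32361 kN*s

32361 kN*s


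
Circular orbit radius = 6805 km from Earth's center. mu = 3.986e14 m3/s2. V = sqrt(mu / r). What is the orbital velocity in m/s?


V = sqrt(3.986e14 / 6805000) = 7653 m/s

7653 m/s


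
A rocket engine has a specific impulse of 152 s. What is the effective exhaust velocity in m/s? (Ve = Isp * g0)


Ve = Isp * g0 = 152 * 9.81 = 1491.1 m/s

1491.1 m/s


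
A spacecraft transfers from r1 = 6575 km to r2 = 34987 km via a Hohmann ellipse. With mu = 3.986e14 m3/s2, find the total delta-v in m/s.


V1 = sqrt(mu/r1) = 7786.11 m/s
dV1 = V1*(sqrt(2*r2/(r1+r2)) - 1) = 2316.67 m/s
V2 = sqrt(mu/r2) = 3375.32 m/s
dV2 = V2*(1 - sqrt(2*r1/(r1+r2))) = 1476.74 m/s
Total dV = 3793 m/s

3793 m/s


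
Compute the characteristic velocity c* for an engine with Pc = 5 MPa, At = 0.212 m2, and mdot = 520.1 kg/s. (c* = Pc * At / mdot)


c* = 5e6 * 0.212 / 520.1 = 2038 m/s

2038 m/s


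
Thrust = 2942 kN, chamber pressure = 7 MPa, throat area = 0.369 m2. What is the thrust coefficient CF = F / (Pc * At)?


CF = 2942000 / (7e6 * 0.369) = 1.14

1.14


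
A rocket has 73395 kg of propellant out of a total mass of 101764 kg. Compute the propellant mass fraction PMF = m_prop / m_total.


PMF = 73395 / 101764 = 0.721

0.721


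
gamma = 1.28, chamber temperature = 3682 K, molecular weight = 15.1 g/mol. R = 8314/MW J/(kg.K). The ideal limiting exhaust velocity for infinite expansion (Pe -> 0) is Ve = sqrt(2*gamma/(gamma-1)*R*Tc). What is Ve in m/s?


R = 8314 / 15.1 = 550.6 J/(kg.K)
Ve = sqrt(2 * 1.28 / (1.28 - 1) * 550.6 * 3682) = 4305 m/s

4305 m/s


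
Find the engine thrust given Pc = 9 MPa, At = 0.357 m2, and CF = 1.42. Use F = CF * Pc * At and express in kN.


F = 1.42 * 9e6 * 0.357 = 4.5625e+06 N = 4562.5 kN

4562.5 kN


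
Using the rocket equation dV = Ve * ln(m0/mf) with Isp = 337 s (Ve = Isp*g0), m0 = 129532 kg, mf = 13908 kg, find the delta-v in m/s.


Ve = 337 * 9.81 = 3305.97 m/s
dV = 3305.97 * ln(129532/13908) = 7377 m/s

7377 m/s


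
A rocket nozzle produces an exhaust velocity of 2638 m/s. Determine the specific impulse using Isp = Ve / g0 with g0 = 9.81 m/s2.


Isp = Ve / g0 = 2638 / 9.81 = 268.9 s

268.9 s


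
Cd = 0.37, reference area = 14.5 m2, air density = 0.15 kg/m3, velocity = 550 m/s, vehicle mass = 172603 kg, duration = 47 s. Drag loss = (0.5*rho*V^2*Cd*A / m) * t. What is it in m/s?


D = 0.5 * 0.15 * 550^2 * 0.37 * 14.5 = 121718.44 N
a = 121718.44 / 172603 = 0.7052 m/s2
dV = 0.7052 * 47 = 33.1 m/s

33.1 m/s


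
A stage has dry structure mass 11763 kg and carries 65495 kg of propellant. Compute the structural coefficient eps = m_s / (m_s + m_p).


eps = 11763 / (11763 + 65495) = 0.1523

0.1523


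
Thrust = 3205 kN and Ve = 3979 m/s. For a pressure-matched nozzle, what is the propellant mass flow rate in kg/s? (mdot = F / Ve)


mdot = F / Ve = 3205000 / 3979 = 805.5 kg/s

805.5 kg/s


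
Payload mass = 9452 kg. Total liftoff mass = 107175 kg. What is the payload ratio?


PR = 9452 / 107175 = 0.0882

0.0882


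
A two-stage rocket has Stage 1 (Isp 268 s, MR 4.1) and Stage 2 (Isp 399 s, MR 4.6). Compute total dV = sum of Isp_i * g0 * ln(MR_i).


dV1 = 268 * 9.81 * ln(4.1) = 3709.6 m/s
dV2 = 399 * 9.81 * ln(4.6) = 5973.3 m/s
Total dV = 3709.6 + 5973.3 = 9682.9 m/s ~ 9683 m/s

9683 m/s


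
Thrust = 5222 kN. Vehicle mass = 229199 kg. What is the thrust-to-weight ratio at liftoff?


TWR = 5222000 / (229199 * 9.81) = 2.32

2.32


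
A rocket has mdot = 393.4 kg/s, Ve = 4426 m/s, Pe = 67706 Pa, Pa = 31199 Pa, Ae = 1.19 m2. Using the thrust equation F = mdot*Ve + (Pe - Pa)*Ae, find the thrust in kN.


F = 393.4 * 4426 + (67706 - 31199) * 1.19 = 1.7846e+06 N = 1784.6 kN

1784.6 kN


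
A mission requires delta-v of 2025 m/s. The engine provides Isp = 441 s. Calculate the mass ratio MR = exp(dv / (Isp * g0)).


Ve = 441 * 9.81 = 4326.21 m/s
MR = exp(2025 / 4326.21) = 1.597

1.597


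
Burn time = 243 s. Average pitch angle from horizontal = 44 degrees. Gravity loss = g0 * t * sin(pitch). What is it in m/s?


GL = 9.81 * 243 * sin(44 deg) = 1656 m/s

1656 m/s


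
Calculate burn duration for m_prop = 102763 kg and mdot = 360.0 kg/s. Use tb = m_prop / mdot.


tb = 102763 / 360.0 = 285.5 s

285.5 s


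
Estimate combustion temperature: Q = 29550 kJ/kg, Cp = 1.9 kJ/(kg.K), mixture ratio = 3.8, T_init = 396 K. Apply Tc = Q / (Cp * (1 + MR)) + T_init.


Tc = 29550 / (1.9 * (1 + 3.8)) + 396 = 3636 K

3636 K


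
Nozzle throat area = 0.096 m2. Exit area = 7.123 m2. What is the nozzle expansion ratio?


AR = 7.123 / 0.096 = 74.2

74.2


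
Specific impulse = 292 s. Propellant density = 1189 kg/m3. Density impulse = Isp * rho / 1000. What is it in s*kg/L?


rho*Isp = 292 * 1189 / 1000 = 347 s*kg/L

347 s*kg/L


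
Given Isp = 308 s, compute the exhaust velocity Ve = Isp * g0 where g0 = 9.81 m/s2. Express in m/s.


Ve = Isp * g0 = 308 * 9.81 = 3021.5 m/s

3021.5 m/s


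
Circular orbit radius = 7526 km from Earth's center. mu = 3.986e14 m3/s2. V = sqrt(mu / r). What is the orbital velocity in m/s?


V = sqrt(3.986e14 / 7526000) = 7278 m/s

7278 m/s


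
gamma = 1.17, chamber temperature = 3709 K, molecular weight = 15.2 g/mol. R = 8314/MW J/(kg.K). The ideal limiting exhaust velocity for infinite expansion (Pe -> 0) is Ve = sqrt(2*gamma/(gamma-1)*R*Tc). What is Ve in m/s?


R = 8314 / 15.2 = 546.97 J/(kg.K)
Ve = sqrt(2 * 1.17 / (1.17 - 1) * 546.97 * 3709) = 5284 m/s

5284 m/s


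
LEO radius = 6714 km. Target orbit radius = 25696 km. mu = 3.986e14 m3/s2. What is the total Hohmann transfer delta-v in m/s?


V1 = sqrt(mu/r1) = 7705.09 m/s
dV1 = V1*(sqrt(2*r2/(r1+r2)) - 1) = 1997.46 m/s
V2 = sqrt(mu/r2) = 3938.55 m/s
dV2 = V2*(1 - sqrt(2*r1/(r1+r2))) = 1403.41 m/s
Total dV = 3401 m/s

3401 m/s


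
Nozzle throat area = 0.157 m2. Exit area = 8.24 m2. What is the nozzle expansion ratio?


AR = 8.24 / 0.157 = 52.5

52.5


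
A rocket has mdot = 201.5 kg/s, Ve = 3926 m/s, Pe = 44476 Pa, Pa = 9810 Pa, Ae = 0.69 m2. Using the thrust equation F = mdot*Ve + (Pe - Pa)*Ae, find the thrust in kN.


F = 201.5 * 3926 + (44476 - 9810) * 0.69 = 815009.0 N = 815.0 kN

815.0 kN


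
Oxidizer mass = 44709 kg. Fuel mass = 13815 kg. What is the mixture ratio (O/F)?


MR = 44709 / 13815 = 3.24

3.24


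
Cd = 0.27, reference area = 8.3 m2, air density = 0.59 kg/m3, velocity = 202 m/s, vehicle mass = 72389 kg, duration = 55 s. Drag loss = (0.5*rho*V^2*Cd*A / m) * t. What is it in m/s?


D = 0.5 * 0.59 * 202^2 * 0.27 * 8.3 = 26975.32 N
a = 26975.32 / 72389 = 0.3726 m/s2
dV = 0.3726 * 55 = 20.5 m/s

20.5 m/s


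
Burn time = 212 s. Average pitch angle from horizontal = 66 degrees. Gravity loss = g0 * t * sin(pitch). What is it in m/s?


GL = 9.81 * 212 * sin(66 deg) = 1900 m/s

1900 m/s


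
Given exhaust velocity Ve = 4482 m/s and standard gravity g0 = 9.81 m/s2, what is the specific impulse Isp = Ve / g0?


Isp = Ve / g0 = 4482 / 9.81 = 456.9 s

456.9 s


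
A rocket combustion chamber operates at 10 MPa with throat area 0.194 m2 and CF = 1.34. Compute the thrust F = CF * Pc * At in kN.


F = 1.34 * 10e6 * 0.194 = 2.5996e+06 N = 2599.6 kN

2599.6 kN


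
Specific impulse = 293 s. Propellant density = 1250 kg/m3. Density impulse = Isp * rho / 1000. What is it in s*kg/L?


rho*Isp = 293 * 1250 / 1000 = 366 s*kg/L

366 s*kg/L


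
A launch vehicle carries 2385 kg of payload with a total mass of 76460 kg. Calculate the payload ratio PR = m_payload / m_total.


PR = 2385 / 76460 = 0.0312

0.0312


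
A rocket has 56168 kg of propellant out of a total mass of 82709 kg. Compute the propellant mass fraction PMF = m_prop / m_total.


PMF = 56168 / 82709 = 0.679

0.679


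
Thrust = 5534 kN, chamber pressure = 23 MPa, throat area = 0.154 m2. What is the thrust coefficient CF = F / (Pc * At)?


CF = 5534000 / (23e6 * 0.154) = 1.56

1.56


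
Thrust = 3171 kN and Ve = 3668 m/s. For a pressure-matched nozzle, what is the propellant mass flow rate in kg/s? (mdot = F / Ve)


mdot = F / Ve = 3171000 / 3668 = 864.5 kg/s

864.5 kg/s


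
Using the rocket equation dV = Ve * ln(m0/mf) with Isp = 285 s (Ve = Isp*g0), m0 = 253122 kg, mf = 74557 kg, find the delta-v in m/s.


Ve = 285 * 9.81 = 2795.85 m/s
dV = 2795.85 * ln(253122/74557) = 3417 m/s

3417 m/s


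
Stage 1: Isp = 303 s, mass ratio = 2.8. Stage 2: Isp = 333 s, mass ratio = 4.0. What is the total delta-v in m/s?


dV1 = 303 * 9.81 * ln(2.8) = 3060.5 m/s
dV2 = 333 * 9.81 * ln(4.0) = 4528.6 m/s
Total dV = 3060.5 + 4528.6 = 7589.1 m/s ~ 7589 m/s

7589 m/s


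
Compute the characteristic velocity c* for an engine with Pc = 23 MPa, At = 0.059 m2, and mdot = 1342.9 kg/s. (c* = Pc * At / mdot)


c* = 23e6 * 0.059 / 1342.9 = 1010 m/s

1010 m/s


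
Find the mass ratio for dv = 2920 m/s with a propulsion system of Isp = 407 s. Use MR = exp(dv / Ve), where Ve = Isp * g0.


Ve = 407 * 9.81 = 3992.67 m/s
MR = exp(2920 / 3992.67) = 2.078

2.078


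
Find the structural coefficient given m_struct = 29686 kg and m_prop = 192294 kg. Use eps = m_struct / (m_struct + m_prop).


eps = 29686 / (29686 + 192294) = 0.1337

0.1337


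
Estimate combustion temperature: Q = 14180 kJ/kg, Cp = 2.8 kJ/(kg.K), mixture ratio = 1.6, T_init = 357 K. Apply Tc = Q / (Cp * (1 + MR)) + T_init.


Tc = 14180 / (2.8 * (1 + 1.6)) + 357 = 2305 K

2305 K


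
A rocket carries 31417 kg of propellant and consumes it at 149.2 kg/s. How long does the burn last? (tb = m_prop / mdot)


tb = 31417 / 149.2 = 210.6 s

210.6 s


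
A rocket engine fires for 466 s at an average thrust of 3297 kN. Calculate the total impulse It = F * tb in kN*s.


It = 3297 * 466 = 1536402 kN*s

1536402 kN*s


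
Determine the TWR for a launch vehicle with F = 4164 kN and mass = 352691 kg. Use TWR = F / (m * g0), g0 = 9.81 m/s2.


TWR = 4164000 / (352691 * 9.81) = 1.2

1.2


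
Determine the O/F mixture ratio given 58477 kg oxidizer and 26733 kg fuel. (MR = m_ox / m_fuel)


MR = 58477 / 26733 = 2.19

2.19


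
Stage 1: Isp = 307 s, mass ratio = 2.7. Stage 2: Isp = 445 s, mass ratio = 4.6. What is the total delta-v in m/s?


dV1 = 307 * 9.81 * ln(2.7) = 2991.3 m/s
dV2 = 445 * 9.81 * ln(4.6) = 6661.9 m/s
Total dV = 2991.3 + 6661.9 = 9653.2 m/s ~ 9653 m/s

9653 m/s


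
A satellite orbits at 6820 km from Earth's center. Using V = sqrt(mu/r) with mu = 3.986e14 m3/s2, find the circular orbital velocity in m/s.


V = sqrt(3.986e14 / 6820000) = 7645 m/s

7645 m/s


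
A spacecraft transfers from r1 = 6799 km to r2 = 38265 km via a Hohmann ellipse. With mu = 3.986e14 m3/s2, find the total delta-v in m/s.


V1 = sqrt(mu/r1) = 7656.78 m/s
dV1 = V1*(sqrt(2*r2/(r1+r2)) - 1) = 2321.3 m/s
V2 = sqrt(mu/r2) = 3227.51 m/s
dV2 = V2*(1 - sqrt(2*r1/(r1+r2))) = 1454.59 m/s
Total dV = 3776 m/s

3776 m/s


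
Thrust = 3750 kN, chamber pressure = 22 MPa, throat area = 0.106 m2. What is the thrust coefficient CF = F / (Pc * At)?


CF = 3750000 / (22e6 * 0.106) = 1.61

1.61


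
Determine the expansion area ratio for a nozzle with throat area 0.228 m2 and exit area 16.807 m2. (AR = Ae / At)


AR = 16.807 / 0.228 = 73.7

73.7


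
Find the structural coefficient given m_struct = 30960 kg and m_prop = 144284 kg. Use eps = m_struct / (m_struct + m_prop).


eps = 30960 / (30960 + 144284) = 0.1767

0.1767


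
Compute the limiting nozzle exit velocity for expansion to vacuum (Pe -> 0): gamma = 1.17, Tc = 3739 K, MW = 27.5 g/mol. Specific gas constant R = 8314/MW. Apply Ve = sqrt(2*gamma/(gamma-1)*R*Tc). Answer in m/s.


R = 8314 / 27.5 = 302.33 J/(kg.K)
Ve = sqrt(2 * 1.17 / (1.17 - 1) * 302.33 * 3739) = 3945 m/s

3945 m/s


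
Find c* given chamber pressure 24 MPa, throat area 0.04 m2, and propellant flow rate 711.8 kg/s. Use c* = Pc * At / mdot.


c* = 24e6 * 0.04 / 711.8 = 1349 m/s

1349 m/s


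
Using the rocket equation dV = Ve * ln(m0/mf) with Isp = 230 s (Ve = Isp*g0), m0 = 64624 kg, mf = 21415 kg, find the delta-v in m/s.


Ve = 230 * 9.81 = 2256.3 m/s
dV = 2256.3 * ln(64624/21415) = 2492 m/s

2492 m/s


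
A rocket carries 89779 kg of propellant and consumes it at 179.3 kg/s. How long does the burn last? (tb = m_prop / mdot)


tb = 89779 / 179.3 = 500.7 s

500.7 s


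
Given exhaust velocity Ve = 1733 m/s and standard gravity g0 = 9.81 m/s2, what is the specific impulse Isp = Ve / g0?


Isp = Ve / g0 = 1733 / 9.81 = 176.7 s

176.7 s


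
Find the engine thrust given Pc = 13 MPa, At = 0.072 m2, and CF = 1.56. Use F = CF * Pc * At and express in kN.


F = 1.56 * 13e6 * 0.072 = 1.4602e+06 N = 1460.2 kN

1460.2 kN


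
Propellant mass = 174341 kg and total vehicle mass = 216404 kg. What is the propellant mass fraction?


PMF = 174341 / 216404 = 0.806

0.806


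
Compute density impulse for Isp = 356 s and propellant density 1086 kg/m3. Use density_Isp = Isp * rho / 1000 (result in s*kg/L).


rho*Isp = 356 * 1086 / 1000 = 387 s*kg/L

387 s*kg/L


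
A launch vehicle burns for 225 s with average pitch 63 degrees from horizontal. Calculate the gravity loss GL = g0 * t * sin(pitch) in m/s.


GL = 9.81 * 225 * sin(63 deg) = 1967 m/s

1967 m/s


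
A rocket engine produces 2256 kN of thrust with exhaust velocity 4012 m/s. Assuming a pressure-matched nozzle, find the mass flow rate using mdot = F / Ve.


mdot = F / Ve = 2256000 / 4012 = 562.3 kg/s

562.3 kg/s


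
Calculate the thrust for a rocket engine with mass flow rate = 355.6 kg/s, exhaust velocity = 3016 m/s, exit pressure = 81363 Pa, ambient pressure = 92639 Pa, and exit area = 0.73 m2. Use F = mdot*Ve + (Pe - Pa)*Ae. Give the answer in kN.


F = 355.6 * 3016 + (81363 - 92639) * 0.73 = 1.0643e+06 N = 1064.3 kN

1064.3 kN


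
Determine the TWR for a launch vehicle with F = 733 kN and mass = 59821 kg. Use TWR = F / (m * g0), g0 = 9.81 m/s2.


TWR = 733000 / (59821 * 9.81) = 1.25

1.25


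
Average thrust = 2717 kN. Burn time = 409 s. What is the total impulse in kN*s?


It = 2717 * 409 = 1111253 kN*s

1111253 kN*s


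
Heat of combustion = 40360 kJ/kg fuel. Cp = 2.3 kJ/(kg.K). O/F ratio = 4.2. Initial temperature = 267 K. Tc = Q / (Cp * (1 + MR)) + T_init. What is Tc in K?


Tc = 40360 / (2.3 * (1 + 4.2)) + 267 = 3642 K

3642 K


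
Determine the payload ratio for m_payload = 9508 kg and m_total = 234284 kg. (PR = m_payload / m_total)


PR = 9508 / 234284 = 0.0406

0.0406


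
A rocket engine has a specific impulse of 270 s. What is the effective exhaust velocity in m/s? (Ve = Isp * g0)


Ve = Isp * g0 = 270 * 9.81 = 2648.7 m/s

2648.7 m/s


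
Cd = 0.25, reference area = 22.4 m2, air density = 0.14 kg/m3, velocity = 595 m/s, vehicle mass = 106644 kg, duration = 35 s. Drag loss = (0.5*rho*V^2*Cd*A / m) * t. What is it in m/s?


D = 0.5 * 0.14 * 595^2 * 0.25 * 22.4 = 138777.8 N
a = 138777.8 / 106644 = 1.3013 m/s2
dV = 1.3013 * 35 = 45.5 m/s

45.5 m/s


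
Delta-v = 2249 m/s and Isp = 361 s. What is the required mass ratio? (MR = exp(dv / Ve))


Ve = 361 * 9.81 = 3541.41 m/s
MR = exp(2249 / 3541.41) = 1.887

1.887


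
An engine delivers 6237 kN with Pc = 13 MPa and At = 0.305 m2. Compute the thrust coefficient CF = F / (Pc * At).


CF = 6237000 / (13e6 * 0.305) = 1.57

1.57


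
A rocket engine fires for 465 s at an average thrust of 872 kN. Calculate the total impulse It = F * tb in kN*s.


It = 872 * 465 = 405480 kN*s

405480 kN*s


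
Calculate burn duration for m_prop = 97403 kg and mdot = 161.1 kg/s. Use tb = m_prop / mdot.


tb = 97403 / 161.1 = 604.6 s

604.6 s


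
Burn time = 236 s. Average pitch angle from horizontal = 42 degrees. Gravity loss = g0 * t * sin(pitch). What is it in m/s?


GL = 9.81 * 236 * sin(42 deg) = 1549 m/s

1549 m/s


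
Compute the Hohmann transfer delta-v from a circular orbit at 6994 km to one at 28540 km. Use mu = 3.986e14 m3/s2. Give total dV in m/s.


V1 = sqrt(mu/r1) = 7549.29 m/s
dV1 = V1*(sqrt(2*r2/(r1+r2)) - 1) = 2018.82 m/s
V2 = sqrt(mu/r2) = 3737.16 m/s
dV2 = V2*(1 - sqrt(2*r1/(r1+r2))) = 1392.4 m/s
Total dV = 3411 m/s

3411 m/s


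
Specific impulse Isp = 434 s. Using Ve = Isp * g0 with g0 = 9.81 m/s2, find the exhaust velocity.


Ve = Isp * g0 = 434 * 9.81 = 4257.5 m/s

4257.5 m/s


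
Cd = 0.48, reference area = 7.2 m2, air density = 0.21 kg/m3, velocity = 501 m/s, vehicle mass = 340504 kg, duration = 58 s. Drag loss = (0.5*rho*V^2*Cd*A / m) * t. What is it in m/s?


D = 0.5 * 0.21 * 501^2 * 0.48 * 7.2 = 91083.24 N
a = 91083.24 / 340504 = 0.2675 m/s2
dV = 0.2675 * 58 = 15.5 m/s

15.5 m/s


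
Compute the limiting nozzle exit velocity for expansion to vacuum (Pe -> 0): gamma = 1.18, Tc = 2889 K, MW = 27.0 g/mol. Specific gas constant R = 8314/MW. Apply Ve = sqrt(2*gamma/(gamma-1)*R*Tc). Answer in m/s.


R = 8314 / 27.0 = 307.93 J/(kg.K)
Ve = sqrt(2 * 1.18 / (1.18 - 1) * 307.93 * 2889) = 3415 m/s

3415 m/s


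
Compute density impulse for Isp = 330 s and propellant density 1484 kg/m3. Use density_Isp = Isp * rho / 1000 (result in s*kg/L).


rho*Isp = 330 * 1484 / 1000 = 490 s*kg/L

490 s*kg/L


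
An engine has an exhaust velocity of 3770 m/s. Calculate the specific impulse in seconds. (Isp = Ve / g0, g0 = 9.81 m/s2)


Isp = Ve / g0 = 3770 / 9.81 = 384.3 s

384.3 s


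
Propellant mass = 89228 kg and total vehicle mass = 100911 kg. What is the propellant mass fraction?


PMF = 89228 / 100911 = 0.884

0.884


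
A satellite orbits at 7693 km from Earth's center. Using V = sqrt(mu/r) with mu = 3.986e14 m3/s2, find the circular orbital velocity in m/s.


V = sqrt(3.986e14 / 7693000) = 7198 m/s

7198 m/s


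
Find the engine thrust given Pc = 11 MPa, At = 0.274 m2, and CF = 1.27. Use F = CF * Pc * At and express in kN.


F = 1.27 * 11e6 * 0.274 = 3.8278e+06 N = 3827.8 kN

3827.8 kN


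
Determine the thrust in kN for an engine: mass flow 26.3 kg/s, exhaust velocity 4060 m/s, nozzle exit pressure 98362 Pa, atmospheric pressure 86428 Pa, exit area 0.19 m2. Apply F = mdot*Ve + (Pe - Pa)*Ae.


F = 26.3 * 4060 + (98362 - 86428) * 0.19 = 109045.0 N = 109.0 kN

109.0 kN


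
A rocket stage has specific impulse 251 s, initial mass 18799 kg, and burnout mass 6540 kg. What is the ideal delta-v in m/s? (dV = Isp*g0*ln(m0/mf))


Ve = 251 * 9.81 = 2462.31 m/s
dV = 2462.31 * ln(18799/6540) = 2600 m/s

2600 m/s


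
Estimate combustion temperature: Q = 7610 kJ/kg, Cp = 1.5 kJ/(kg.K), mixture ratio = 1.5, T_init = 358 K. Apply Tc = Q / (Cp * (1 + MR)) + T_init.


Tc = 7610 / (1.5 * (1 + 1.5)) + 358 = 2387 K

2387 K


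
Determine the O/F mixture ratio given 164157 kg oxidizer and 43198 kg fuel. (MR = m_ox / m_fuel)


MR = 164157 / 43198 = 3.8

3.8


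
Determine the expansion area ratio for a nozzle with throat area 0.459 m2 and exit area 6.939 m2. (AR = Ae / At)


AR = 6.939 / 0.459 = 15.1

15.1


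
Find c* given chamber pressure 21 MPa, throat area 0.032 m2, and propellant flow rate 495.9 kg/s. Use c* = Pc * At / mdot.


c* = 21e6 * 0.032 / 495.9 = 1355 m/s

1355 m/s


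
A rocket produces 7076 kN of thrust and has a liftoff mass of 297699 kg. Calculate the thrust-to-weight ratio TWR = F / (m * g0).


TWR = 7076000 / (297699 * 9.81) = 2.42

2.42


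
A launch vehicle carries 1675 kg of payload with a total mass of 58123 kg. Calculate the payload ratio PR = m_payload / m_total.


PR = 1675 / 58123 = 0.0288

0.0288


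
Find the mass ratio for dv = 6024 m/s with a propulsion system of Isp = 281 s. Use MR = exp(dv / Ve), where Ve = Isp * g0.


Ve = 281 * 9.81 = 2756.61 m/s
MR = exp(6024 / 2756.61) = 8.893

8.893


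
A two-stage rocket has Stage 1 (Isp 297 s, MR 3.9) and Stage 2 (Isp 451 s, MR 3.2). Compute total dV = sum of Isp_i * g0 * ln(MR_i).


dV1 = 297 * 9.81 * ln(3.9) = 3965.3 m/s
dV2 = 451 * 9.81 * ln(3.2) = 5146.1 m/s
Total dV = 3965.3 + 5146.1 = 9111.4 m/s ~ 9111 m/s

9111 m/s


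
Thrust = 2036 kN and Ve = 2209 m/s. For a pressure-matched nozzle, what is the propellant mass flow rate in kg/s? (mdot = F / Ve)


mdot = F / Ve = 2036000 / 2209 = 921.7 kg/s

921.7 kg/s


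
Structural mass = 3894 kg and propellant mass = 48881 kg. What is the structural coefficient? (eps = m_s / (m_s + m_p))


eps = 3894 / (3894 + 48881) = 0.0738

0.0738


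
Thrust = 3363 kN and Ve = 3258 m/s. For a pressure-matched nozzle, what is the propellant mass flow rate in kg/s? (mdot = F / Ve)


mdot = F / Ve = 3363000 / 3258 = 1032.2 kg/s

1032.2 kg/s


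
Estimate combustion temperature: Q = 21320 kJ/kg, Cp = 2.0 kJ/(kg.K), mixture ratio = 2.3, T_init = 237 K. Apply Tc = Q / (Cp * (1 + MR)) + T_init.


Tc = 21320 / (2.0 * (1 + 2.3)) + 237 = 3467 K

3467 K


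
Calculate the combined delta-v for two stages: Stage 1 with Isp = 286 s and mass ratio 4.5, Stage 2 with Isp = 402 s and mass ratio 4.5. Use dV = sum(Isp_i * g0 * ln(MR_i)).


dV1 = 286 * 9.81 * ln(4.5) = 4219.9 m/s
dV2 = 402 * 9.81 * ln(4.5) = 5931.5 m/s
Total dV = 4219.9 + 5931.5 = 10151.4 m/s ~ 10151 m/s

10151 m/s


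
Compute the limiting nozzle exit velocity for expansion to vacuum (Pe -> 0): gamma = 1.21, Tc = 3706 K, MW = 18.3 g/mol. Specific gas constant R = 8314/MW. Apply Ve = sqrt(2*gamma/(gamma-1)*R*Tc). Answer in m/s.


R = 8314 / 18.3 = 454.32 J/(kg.K)
Ve = sqrt(2 * 1.21 / (1.21 - 1) * 454.32 * 3706) = 4405 m/s

4405 m/s


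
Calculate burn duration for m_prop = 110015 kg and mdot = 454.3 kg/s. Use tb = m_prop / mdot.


tb = 110015 / 454.3 = 242.2 s

242.2 s


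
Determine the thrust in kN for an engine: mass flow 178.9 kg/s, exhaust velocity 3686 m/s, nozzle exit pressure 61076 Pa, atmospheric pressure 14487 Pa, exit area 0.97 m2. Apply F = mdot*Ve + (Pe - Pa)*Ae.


F = 178.9 * 3686 + (61076 - 14487) * 0.97 = 704617.0 N = 704.6 kN

704.6 kN


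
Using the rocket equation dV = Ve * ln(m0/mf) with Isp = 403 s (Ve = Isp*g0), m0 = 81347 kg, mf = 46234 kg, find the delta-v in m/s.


Ve = 403 * 9.81 = 3953.43 m/s
dV = 3953.43 * ln(81347/46234) = 2234 m/s

2234 m/s


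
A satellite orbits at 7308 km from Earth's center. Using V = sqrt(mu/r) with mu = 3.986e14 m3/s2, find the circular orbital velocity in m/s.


V = sqrt(3.986e14 / 7308000) = 7385 m/s

7385 m/s


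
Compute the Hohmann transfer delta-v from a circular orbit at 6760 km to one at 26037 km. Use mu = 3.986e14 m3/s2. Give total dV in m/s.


V1 = sqrt(mu/r1) = 7678.83 m/s
dV1 = V1*(sqrt(2*r2/(r1+r2)) - 1) = 1997.01 m/s
V2 = sqrt(mu/r2) = 3912.67 m/s
dV2 = V2*(1 - sqrt(2*r1/(r1+r2))) = 1400.53 m/s
Total dV = 3398 m/s

3398 m/s


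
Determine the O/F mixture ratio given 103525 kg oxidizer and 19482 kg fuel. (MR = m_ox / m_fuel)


MR = 103525 / 19482 = 5.31

5.31


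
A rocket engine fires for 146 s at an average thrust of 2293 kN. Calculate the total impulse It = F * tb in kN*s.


It = 2293 * 146 = 334778 kN*s

334778 kN*s


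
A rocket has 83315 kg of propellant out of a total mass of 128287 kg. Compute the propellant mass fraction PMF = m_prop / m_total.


PMF = 83315 / 128287 = 0.649

0.649


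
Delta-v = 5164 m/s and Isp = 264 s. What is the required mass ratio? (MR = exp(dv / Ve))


Ve = 264 * 9.81 = 2589.84 m/s
MR = exp(5164 / 2589.84) = 7.344

7.344


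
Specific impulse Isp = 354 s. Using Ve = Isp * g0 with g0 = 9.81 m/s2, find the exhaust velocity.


Ve = Isp * g0 = 354 * 9.81 = 3472.7 m/s

3472.7 m/s


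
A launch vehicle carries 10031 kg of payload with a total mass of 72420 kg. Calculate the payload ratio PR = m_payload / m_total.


PR = 10031 / 72420 = 0.1385

0.1385


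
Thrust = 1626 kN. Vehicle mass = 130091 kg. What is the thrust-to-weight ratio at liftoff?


TWR = 1626000 / (130091 * 9.81) = 1.27

1.27


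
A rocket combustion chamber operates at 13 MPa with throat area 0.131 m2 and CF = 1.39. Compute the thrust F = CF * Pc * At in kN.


F = 1.39 * 13e6 * 0.131 = 2.3672e+06 N = 2367.2 kN

2367.2 kN


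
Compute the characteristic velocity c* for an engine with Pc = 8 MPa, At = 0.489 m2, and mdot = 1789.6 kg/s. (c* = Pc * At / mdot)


c* = 8e6 * 0.489 / 1789.6 = 2186 m/s

2186 m/s


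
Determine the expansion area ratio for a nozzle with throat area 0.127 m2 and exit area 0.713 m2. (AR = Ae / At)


AR = 0.713 / 0.127 = 5.6

5.6


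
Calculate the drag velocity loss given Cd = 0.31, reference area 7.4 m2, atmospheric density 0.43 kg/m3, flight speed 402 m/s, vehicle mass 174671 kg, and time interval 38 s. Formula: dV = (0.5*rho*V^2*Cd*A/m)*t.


D = 0.5 * 0.43 * 402^2 * 0.31 * 7.4 = 79704.71 N
a = 79704.71 / 174671 = 0.4563 m/s2
dV = 0.4563 * 38 = 17.3 m/s

17.3 m/s


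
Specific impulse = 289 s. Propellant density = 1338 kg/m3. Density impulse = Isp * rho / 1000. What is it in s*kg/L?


rho*Isp = 289 * 1338 / 1000 = 387 s*kg/L

387 s*kg/L


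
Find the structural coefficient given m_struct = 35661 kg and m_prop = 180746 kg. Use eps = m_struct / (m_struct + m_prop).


eps = 35661 / (35661 + 180746) = 0.1648

0.1648


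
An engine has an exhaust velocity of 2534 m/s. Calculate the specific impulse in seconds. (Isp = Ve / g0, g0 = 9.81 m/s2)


Isp = Ve / g0 = 2534 / 9.81 = 258.3 s

258.3 s


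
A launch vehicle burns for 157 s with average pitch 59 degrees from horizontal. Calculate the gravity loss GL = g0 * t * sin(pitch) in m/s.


GL = 9.81 * 157 * sin(59 deg) = 1320 m/s

1320 m/s


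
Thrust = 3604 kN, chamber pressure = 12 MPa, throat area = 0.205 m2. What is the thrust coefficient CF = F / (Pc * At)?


CF = 3604000 / (12e6 * 0.205) = 1.47

1.47


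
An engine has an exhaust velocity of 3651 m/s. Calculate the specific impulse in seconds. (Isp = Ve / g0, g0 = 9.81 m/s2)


Isp = Ve / g0 = 3651 / 9.81 = 372.2 s

372.2 s


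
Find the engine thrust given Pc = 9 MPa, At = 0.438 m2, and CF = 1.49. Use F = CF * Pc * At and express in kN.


F = 1.49 * 9e6 * 0.438 = 5.8736e+06 N = 5873.6 kN

5873.6 kN


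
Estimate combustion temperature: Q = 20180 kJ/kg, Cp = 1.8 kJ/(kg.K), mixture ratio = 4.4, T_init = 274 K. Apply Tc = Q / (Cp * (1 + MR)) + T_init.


Tc = 20180 / (1.8 * (1 + 4.4)) + 274 = 2350 K

2350 K


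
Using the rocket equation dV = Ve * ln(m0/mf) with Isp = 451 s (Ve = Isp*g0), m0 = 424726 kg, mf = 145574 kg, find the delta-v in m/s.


Ve = 451 * 9.81 = 4424.31 m/s
dV = 4424.31 * ln(424726/145574) = 4737 m/s

4737 m/s


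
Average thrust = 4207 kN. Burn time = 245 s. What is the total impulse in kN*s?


It = 4207 * 245 = 1030715 kN*s

1030715 kN*s


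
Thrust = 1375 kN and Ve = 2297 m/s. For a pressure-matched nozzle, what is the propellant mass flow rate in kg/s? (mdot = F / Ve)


mdot = F / Ve = 1375000 / 2297 = 598.6 kg/s

598.6 kg/s


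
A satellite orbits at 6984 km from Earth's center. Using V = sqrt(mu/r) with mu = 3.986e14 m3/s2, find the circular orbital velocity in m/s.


V = sqrt(3.986e14 / 6984000) = 7555 m/s

7555 m/s


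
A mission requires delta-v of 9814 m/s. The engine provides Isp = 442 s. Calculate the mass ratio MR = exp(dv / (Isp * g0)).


Ve = 442 * 9.81 = 4336.02 m/s
MR = exp(9814 / 4336.02) = 9.615

9.615


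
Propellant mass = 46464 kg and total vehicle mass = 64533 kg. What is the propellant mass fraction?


PMF = 46464 / 64533 = 0.72

0.72


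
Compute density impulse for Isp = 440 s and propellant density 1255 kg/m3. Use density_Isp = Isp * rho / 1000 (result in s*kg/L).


rho*Isp = 440 * 1255 / 1000 = 552 s*kg/L

552 s*kg/L


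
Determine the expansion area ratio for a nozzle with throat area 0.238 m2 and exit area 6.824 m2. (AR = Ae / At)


AR = 6.824 / 0.238 = 28.7

28.7


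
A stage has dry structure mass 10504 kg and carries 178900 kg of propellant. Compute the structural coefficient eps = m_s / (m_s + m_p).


eps = 10504 / (10504 + 178900) = 0.0555

0.0555


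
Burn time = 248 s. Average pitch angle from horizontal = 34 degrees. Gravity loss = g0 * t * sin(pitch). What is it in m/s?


GL = 9.81 * 248 * sin(34 deg) = 1360 m/s

1360 m/s


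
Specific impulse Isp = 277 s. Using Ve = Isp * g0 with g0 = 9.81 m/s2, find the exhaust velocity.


Ve = Isp * g0 = 277 * 9.81 = 2717.4 m/s

2717.4 m/s


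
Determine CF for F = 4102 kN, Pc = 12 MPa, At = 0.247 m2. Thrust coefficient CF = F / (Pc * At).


CF = 4102000 / (12e6 * 0.247) = 1.38

1.38


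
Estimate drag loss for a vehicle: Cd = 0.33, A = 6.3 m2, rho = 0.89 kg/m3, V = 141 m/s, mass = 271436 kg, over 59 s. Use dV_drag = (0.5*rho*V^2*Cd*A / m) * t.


D = 0.5 * 0.89 * 141^2 * 0.33 * 6.3 = 18393.01 N
a = 18393.01 / 271436 = 0.0678 m/s2
dV = 0.0678 * 59 = 4.0 m/s

4.0 m/s


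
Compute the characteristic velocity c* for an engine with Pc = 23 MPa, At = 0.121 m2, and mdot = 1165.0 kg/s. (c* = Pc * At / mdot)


c* = 23e6 * 0.121 / 1165.0 = 2389 m/s

2389 m/s


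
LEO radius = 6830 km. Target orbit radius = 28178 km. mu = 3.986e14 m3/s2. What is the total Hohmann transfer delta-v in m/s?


V1 = sqrt(mu/r1) = 7639.38 m/s
dV1 = V1*(sqrt(2*r2/(r1+r2)) - 1) = 2053.32 m/s
V2 = sqrt(mu/r2) = 3761.09 m/s
dV2 = V2*(1 - sqrt(2*r1/(r1+r2))) = 1411.7 m/s
Total dV = 3465 m/s

3465 m/s


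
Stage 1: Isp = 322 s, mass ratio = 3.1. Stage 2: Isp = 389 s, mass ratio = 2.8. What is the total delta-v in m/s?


dV1 = 322 * 9.81 * ln(3.1) = 3573.9 m/s
dV2 = 389 * 9.81 * ln(2.8) = 3929.1 m/s
Total dV = 3573.9 + 3929.1 = 7503.0 m/s ~ 7503 m/s

7503 m/s


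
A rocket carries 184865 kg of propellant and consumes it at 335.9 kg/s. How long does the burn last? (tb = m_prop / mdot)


tb = 184865 / 335.9 = 550.4 s

550.4 s


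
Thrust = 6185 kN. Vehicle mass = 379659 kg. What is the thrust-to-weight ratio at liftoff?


TWR = 6185000 / (379659 * 9.81) = 1.66

1.66


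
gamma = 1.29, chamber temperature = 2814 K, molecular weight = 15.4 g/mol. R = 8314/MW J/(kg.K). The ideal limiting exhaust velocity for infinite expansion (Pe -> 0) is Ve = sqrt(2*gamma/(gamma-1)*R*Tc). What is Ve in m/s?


R = 8314 / 15.4 = 539.87 J/(kg.K)
Ve = sqrt(2 * 1.29 / (1.29 - 1) * 539.87 * 2814) = 3676 m/s

3676 m/s


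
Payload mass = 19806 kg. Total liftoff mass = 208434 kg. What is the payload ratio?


PR = 19806 / 208434 = 0.095

0.095


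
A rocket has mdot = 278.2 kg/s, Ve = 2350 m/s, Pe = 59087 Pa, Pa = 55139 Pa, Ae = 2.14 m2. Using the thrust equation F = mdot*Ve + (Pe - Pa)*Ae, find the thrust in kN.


F = 278.2 * 2350 + (59087 - 55139) * 2.14 = 662219.0 N = 662.2 kN

662.2 kN


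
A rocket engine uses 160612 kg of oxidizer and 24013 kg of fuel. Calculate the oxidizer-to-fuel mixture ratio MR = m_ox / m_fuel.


MR = 160612 / 24013 = 6.69

6.69


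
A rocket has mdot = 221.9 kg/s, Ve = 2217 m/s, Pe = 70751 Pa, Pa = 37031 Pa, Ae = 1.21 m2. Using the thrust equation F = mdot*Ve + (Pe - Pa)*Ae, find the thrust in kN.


F = 221.9 * 2217 + (70751 - 37031) * 1.21 = 532754.0 N = 532.8 kN

532.8 kN


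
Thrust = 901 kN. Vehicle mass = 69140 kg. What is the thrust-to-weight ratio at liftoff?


TWR = 901000 / (69140 * 9.81) = 1.33

1.33


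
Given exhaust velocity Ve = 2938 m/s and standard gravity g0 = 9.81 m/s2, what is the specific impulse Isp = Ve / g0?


Isp = Ve / g0 = 2938 / 9.81 = 299.5 s

299.5 s


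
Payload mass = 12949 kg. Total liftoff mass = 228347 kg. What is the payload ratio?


PR = 12949 / 228347 = 0.0567

0.0567


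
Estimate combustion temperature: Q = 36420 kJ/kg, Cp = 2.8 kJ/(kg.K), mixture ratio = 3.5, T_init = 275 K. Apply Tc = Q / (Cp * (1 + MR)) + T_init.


Tc = 36420 / (2.8 * (1 + 3.5)) + 275 = 3165 K

3165 K


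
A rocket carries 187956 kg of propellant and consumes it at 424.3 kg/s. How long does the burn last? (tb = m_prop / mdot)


tb = 187956 / 424.3 = 443.0 s

443.0 s


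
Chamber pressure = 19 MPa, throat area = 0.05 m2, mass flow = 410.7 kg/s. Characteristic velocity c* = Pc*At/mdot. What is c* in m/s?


c* = 19e6 * 0.05 / 410.7 = 2313 m/s

2313 m/s


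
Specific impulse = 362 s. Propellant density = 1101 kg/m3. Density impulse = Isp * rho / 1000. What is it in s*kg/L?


rho*Isp = 362 * 1101 / 1000 = 399 s*kg/L

399 s*kg/L


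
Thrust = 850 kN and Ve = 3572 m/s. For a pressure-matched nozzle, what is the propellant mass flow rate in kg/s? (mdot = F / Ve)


mdot = F / Ve = 850000 / 3572 = 238.0 kg/s

238.0 kg/s


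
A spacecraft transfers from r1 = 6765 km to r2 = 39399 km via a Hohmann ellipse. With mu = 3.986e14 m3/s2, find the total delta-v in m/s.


V1 = sqrt(mu/r1) = 7676.0 m/s
dV1 = V1*(sqrt(2*r2/(r1+r2)) - 1) = 2352.61 m/s
V2 = sqrt(mu/r2) = 3180.72 m/s
dV2 = V2*(1 - sqrt(2*r1/(r1+r2))) = 1458.76 m/s
Total dV = 3811 m/s

3811 m/s
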